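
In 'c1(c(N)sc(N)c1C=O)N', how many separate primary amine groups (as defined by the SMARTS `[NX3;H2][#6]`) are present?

3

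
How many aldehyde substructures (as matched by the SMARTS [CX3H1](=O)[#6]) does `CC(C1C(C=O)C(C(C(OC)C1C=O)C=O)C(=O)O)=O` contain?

[CX3H1](=O)[#6] is the SMARTS for an aldehyde: an sp2 carbon with one H, double-bonded to O and single-bonded to carbon.
The molecule carries 3 separate instances of an aldehyde (-CHO) meeting every constraint; each maps to a distinct set of atoms, giving 3 matches.

3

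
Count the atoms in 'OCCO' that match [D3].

Check the 4 heavy atoms by environment: 2× C (D2) → no; 2× O (D1) → no.
No environment satisfies the query, so 0 matching atoms.

0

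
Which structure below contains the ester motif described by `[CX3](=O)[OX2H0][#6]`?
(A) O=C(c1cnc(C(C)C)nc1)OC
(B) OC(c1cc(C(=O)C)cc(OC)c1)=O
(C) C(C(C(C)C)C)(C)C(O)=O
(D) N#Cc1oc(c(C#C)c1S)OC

A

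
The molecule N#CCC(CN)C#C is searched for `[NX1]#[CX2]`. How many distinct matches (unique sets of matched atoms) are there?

[NX1]#[CX2] is the SMARTS for a nitrile: a nitrogen triple-bonded to a two-connected carbon.
Exactly one fragment in the molecule meets all constraints, giving 1 match.

1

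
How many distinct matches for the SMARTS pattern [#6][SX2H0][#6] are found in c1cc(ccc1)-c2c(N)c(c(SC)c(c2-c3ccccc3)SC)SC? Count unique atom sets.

3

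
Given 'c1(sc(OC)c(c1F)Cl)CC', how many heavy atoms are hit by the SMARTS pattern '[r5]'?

5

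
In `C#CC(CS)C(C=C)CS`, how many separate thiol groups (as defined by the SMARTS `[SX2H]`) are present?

2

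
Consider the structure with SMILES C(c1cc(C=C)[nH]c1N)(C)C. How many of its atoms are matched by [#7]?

2

The query [#7] means: #7 matches any nitrogen atom regardless of aromaticity.
Check the 11 heavy atoms by environment: 1× n (aromatic) → match; 4× c (aromatic) → no; 5× C → no; 1× N → match.
Summing the matching environments: 1 + 1 = 2 matching atoms.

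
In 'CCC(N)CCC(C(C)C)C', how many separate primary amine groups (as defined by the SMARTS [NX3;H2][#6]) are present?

1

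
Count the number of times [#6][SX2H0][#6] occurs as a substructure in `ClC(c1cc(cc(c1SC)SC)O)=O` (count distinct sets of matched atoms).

2

[#6][SX2H0][#6] is the SMARTS for a thioether: an aliphatic sulfur bridging two carbons with no H on the sulfur.
The molecule carries 2 separate instances of a methylthio ether (-SCH3) meeting every constraint; each maps to a distinct set of atoms, giving 2 matches.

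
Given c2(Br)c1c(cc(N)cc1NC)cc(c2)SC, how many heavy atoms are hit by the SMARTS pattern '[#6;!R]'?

2

Check the 16 heavy atoms by environment: 10× c (aromatic, in 6-ring) → no; 2× N (acyclic) → no; 1× S (acyclic) → no; 2× C (acyclic) → match; 1× Br (acyclic) → no.
That gives 2 matching atoms.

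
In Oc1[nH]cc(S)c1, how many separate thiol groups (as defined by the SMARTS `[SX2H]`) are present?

1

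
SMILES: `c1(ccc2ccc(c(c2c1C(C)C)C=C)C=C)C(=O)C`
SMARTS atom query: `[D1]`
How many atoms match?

6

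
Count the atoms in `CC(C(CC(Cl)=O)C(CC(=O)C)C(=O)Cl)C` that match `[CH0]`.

The query [CH0] means: aliphatic carbon with no attached hydrogen.
Check the 16 heavy atoms by environment: 2× C (H2) → no; 3× C (H1) → no; 3× C (H0) → match; 3× O (H0) → no; 2× Cl (H0) → no; 3× C (H3) → no.
That gives 3 matching atoms.

3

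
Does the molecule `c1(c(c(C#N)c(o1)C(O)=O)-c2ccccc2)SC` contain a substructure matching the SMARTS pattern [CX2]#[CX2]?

No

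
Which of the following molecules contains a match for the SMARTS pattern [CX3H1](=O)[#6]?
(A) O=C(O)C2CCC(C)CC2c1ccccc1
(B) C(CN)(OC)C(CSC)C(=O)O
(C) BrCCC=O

C

[CX3H1](=O)[#6] describes an sp2 carbon with one H, double-bonded to O and single-bonded to carbon (an aldehyde).
(A) has a carboxylic acid group (-C(=O)OH) but the carbonyl carbon has H0 and is bonded to O, not H1.
(B) has a carboxylic acid group (-C(=O)OH) but the carbonyl carbon has H0 and is bonded to O, not H1.
(C) contains an aldehyde (-CHO), which satisfies every atom and bond constraint.
So the answer is (C).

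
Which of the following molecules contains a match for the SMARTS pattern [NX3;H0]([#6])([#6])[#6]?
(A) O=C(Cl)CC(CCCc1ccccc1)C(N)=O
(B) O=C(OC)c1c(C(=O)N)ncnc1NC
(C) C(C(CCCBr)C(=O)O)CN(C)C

C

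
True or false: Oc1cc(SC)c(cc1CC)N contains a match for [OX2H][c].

The pattern [OX2H][c] describes a hydroxyl oxygen attached to an aromatic carbon — a phenol.
The molecule carries a hydroxyl group (-OH), whose atoms satisfy every constraint of the query, so the pattern matches.

True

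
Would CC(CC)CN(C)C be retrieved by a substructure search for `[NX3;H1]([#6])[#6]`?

The pattern [NX3;H1]([#6])[#6] describes a trivalent nitrogen with one H, bonded to two carbons — a secondary amine.
The closest candidate here is a dimethylamino group (-N(CH3)2), but the nitrogen has H0, not H1. No other fragment satisfies the full query, so there is no match.

No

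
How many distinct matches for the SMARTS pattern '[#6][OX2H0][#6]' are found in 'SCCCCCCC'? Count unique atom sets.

[#6][OX2H0][#6] is the SMARTS for an ether: an aliphatic oxygen bridging two carbons with no H on the oxygen.
No fragment in the molecule satisfies every constraint, giving 0 matches.

0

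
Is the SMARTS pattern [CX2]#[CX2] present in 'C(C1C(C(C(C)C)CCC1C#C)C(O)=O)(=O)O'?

Yes

The pattern [CX2]#[CX2] describes a carbon-carbon triple bond — an alkyne.
The molecule carries an ethynyl group (-C#CH), whose atoms satisfy every constraint of the query, so the pattern matches.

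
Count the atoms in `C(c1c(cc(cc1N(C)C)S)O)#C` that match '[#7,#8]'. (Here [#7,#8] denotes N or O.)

The query [#7,#8] means: nitrogen or oxygen (comma = OR).
Check the 13 heavy atoms by environment: 6× c (aromatic) → no; 1× O → match; 1× N → match; 4× C → no; 1× S → no.
Summing the matching environments: 1 + 1 = 2 matching atoms.

2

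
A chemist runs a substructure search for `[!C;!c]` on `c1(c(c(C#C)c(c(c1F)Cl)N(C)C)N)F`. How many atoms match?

Check the 15 heavy atoms by environment: 6× c (aromatic) → no; 2× F → match; 2× N → match; 4× C → no; 1× Cl → match.
Summing the matching environments: 2 + 2 + 1 = 5 matching atoms.

5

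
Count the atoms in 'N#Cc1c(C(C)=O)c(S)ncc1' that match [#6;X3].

The query [#6;X3] means: any carbon (aromatic or not) with three total connections.
Check the 12 heavy atoms by environment: 1× n (aromatic, X2) → no; 5× c (aromatic, X3) → match; 1× C (X3) → match; 1× O (X1) → no; 1× C (X4) → no; 1× C (X2) → no; 1× N (X1) → no; 1× S (X2) → no.
Summing the matching environments: 5 + 1 = 6 matching atoms.

6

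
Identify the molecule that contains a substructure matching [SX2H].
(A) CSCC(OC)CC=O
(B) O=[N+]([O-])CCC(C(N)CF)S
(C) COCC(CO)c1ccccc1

[SX2H] describes an aliphatic sulfur with two connections, one being H (a thiol).
(A) has a methylthio ether (-SCH3) but the sulfur has H0 (bonded to two carbons), not H1.
(B) contains a thiol (-SH), which satisfies every atom and bond constraint.
(C) has a hydroxyl group (-OH) but it is an -OH, not an -SH.
So the answer is (B).

B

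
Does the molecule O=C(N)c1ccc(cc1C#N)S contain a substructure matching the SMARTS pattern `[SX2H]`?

Yes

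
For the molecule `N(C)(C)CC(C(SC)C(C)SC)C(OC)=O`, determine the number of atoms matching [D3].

5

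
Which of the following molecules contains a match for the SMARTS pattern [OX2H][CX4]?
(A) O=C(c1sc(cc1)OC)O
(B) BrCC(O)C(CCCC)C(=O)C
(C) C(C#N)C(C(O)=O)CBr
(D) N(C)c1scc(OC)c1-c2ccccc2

B

[OX2H][CX4] describes a hydroxyl oxygen bound to an sp3 (X4) carbon (an aliphatic alcohol).
(A) has a methoxy ether (-OCH3) but the oxygen has H0 (ether), not H1.
(B) contains a hydroxyl group (-OH), which satisfies every atom and bond constraint.
(C) has a carboxylic acid group (-C(=O)OH) but the -OH is on a CX3 carbonyl carbon, not a CX4 carbon.
(D) has a methoxy ether (-OCH3) but the oxygen has H0 (ether), not H1.
So the answer is (B).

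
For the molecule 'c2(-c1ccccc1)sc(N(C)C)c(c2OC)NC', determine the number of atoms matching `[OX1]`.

0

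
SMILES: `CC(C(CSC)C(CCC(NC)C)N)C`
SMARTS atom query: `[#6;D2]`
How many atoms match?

3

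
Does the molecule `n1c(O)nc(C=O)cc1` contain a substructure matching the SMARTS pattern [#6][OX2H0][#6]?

No

The pattern [#6][OX2H0][#6] describes an aliphatic oxygen bridging two carbons with no H on the oxygen — an ether.
The closest candidate here is a hydroxyl group (-OH), but the oxygen has H1, not H0 bridging two carbons. No other fragment satisfies the full query, so there is no match.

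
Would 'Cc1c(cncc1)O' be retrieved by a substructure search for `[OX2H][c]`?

Yes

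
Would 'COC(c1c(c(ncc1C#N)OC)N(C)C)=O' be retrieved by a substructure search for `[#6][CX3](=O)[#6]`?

No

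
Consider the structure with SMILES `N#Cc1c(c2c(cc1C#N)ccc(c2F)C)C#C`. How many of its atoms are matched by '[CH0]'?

3

The query [CH0] means: aliphatic carbon with no attached hydrogen.
Check the 18 heavy atoms by environment: 7× c (aromatic, H0) → no; 3× c (aromatic, H1) → no; 3× C (H0) → match; 2× N (H0) → no; 1× F (H0) → no; 1× C (H3) → no; 1× C (H1) → no.
That gives 3 matching atoms.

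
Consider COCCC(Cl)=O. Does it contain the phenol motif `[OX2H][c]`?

No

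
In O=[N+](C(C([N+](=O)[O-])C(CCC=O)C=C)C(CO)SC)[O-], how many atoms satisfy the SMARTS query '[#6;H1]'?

Check the 20 heavy atoms by environment: 4× C (H2) → no; 6× C (H1) → match; 2× N (charge +1, H0) → no; 2× O (charge -1, H0) → no; 3× O (H0) → no; 1× O (H1) → no; 1× S (H0) → no; 1× C (H3) → no.
That gives 6 matching atoms.

6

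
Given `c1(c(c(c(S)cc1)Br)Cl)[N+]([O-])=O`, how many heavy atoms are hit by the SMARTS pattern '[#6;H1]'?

2

The query [#6;H1] means: any carbon bearing exactly one hydrogen.
Check the 12 heavy atoms by environment: 2× c (aromatic, H1) → match; 4× c (aromatic, H0) → no; 1× S (H1) → no; 1× Br (H0) → no; 1× Cl (H0) → no; 1× N (charge +1, H0) → no; 1× O (charge -1, H0) → no; 1× O (H0) → no.
That gives 2 matching atoms.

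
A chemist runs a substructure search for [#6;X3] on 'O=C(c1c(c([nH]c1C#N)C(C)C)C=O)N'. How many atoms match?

6

The query [#6;X3] means: any carbon (aromatic or not) with three total connections.
Check the 15 heavy atoms by environment: 1× n (aromatic, X3) → no; 4× c (aromatic, X3) → match; 1× C (X2) → no; 1× N (X1) → no; 2× C (X3) → match; 2× O (X1) → no; 1× N (X3) → no; 3× C (X4) → no.
Summing the matching environments: 4 + 2 = 6 matching atoms.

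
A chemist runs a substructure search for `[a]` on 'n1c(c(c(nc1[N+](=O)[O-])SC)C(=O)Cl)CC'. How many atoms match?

Check the 16 heavy atoms by environment: 2× n (aromatic) → match; 4× c (aromatic) → match; 1× N (charge +1) → no; 1× O (charge -1) → no; 2× O → no; 4× C → no; 1× S → no; 1× Cl → no.
Summing the matching environments: 2 + 4 = 6 matching atoms.

6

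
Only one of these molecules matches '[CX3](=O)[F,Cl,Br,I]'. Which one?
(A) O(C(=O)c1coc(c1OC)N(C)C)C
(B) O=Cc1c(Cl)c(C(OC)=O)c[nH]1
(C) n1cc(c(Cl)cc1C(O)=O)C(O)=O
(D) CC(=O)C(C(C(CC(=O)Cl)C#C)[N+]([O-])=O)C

D

[CX3](=O)[F,Cl,Br,I] describes a carbonyl carbon bonded to a halogen (an acyl halide).
(A) has a methyl-ester group (-C(=O)OCH3) but the carbonyl is bonded to -O-C, not to a halogen.
(B) has a methyl-ester group (-C(=O)OCH3) but the carbonyl is bonded to -O-C, not to a halogen.
(C) has a carboxylic acid group (-C(=O)OH) but the carbonyl is bonded to -OH, not to a halogen.
(D) contains an acyl chloride (-C(=O)Cl), which satisfies every atom and bond constraint.
So the answer is (D).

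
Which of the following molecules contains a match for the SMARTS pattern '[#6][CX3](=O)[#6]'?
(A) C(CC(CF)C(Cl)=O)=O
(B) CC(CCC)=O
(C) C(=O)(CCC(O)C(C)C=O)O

B

[#6][CX3](=O)[#6] describes a carbonyl carbon (no H) flanked by two carbons (a ketone).
(A) has an aldehyde (-CHO) but the carbonyl carbon has H1, so it is not flanked by two carbons.
(B) contains an acetyl/ketone group (-C(=O)CH3), which satisfies every atom and bond constraint.
(C) has a carboxylic acid group (-C(=O)OH) but one neighbour of the carbonyl carbon is O, not C.
So the answer is (B).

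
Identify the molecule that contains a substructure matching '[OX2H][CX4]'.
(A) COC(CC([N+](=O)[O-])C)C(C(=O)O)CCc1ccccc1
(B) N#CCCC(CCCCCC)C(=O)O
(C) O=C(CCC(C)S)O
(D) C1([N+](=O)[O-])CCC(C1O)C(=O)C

[OX2H][CX4] describes a hydroxyl oxygen bound to an sp3 (X4) carbon (an aliphatic alcohol).
(A) has a methoxy ether (-OCH3) but the oxygen has H0 (ether), not H1.
(B) has a carboxylic acid group (-C(=O)OH) but the -OH is on a CX3 carbonyl carbon, not a CX4 carbon.
(C) has a carboxylic acid group (-C(=O)OH) but the -OH is on a CX3 carbonyl carbon, not a CX4 carbon.
(D) contains a hydroxyl group (-OH), which satisfies every atom and bond constraint.
So the answer is (D).

D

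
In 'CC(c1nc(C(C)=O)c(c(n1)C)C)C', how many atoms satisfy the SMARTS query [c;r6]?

4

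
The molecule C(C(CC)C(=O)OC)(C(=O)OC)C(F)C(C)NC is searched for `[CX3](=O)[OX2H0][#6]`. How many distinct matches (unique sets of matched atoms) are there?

[CX3](=O)[OX2H0][#6] is the SMARTS for an ester: a carbonyl carbon bonded to an oxygen that is itself bonded to carbon (no H on that O).
The molecule carries 2 separate instances of a methyl-ester group (-C(=O)OCH3) meeting every constraint; each maps to a distinct set of atoms, giving 2 matches.

2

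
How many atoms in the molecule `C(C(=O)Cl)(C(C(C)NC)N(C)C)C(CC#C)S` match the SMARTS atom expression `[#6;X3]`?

1

Check the 17 heavy atoms by environment: 9× C (X4) → no; 2× C (X2) → no; 1× S (X2) → no; 2× N (X3) → no; 1× C (X3) → match; 1× O (X1) → no; 1× Cl (X1) → no.
That gives 1 matching atom.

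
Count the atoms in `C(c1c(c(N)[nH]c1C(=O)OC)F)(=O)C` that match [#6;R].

4

The query [#6;R] means: carbon that is part of a ring.
Check the 14 heavy atoms by environment: 1× n (aromatic, in 5-ring) → no; 4× c (aromatic, in 5-ring) → match; 1× F (acyclic) → no; 1× N (acyclic) → no; 4× C (acyclic) → no; 3× O (acyclic) → no.
That gives 4 matching atoms.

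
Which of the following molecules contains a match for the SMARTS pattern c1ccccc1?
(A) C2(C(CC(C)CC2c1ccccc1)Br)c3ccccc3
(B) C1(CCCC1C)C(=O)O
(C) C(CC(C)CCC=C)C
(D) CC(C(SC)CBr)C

c1ccccc1 describes six aromatic carbons in a ring (a benzene ring).
(A) contains a phenyl ring, which satisfies every atom and bond constraint.
(B) has a methyl group (-CH3) but no six-membered all-carbon aromatic ring is present.
(C) has a methyl group (-CH3) but no six-membered all-carbon aromatic ring is present.
(D) has a methyl group (-CH3) but no six-membered all-carbon aromatic ring is present.
So the answer is (A).

A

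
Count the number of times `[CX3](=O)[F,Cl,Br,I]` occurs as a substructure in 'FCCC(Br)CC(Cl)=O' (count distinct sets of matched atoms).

[CX3](=O)[F,Cl,Br,I] is the SMARTS for an acyl halide: a carbonyl carbon bonded to a halogen.
Exactly one fragment in the molecule meets all constraints, giving 1 match.

1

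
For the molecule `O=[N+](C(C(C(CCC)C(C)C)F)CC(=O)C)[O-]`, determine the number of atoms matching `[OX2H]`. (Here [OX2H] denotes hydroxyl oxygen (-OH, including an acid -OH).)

0

The query [OX2H] means: aliphatic oxygen with two connections, one of which is H — an -OH oxygen.
Check the 17 heavy atoms by environment: 3× C (H2, X4) → no; 4× C (H1, X4) → no; 4× C (H3, X4) → no; 1× F (H0, X1) → no; 1× N (charge +1, H0, X3) → no; 1× O (charge -1, H0, X1) → no; 2× O (H0, X1) → no; 1× C (H0, X3) → no.
No environment satisfies the query, so 0 matching atoms.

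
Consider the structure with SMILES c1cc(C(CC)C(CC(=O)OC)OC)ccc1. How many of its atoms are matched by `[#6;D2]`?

The query [#6;D2] means: any carbon bonded to exactly two heavy atoms.
Check the 17 heavy atoms by environment: 2× C (D2) → match; 3× C (D3) → no; 1× c (aromatic, D3) → no; 5× c (aromatic, D2) → match; 1× O (D1) → no; 2× O (D2) → no; 3× C (D1) → no.
Summing the matching environments: 2 + 5 = 7 matching atoms.

7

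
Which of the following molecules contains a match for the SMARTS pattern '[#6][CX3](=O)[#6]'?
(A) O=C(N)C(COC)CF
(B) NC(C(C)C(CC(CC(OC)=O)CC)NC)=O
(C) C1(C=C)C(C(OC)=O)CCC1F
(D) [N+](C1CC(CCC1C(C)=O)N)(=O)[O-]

D

[#6][CX3](=O)[#6] describes a carbonyl carbon (no H) flanked by two carbons (a ketone).
(A) has a primary amide (-C(=O)NH2) but one neighbour of the carbonyl carbon is N, not C.
(B) has a methyl-ester group (-C(=O)OCH3) but one neighbour of the carbonyl carbon is O, not C.
(C) has a methyl-ester group (-C(=O)OCH3) but one neighbour of the carbonyl carbon is O, not C.
(D) contains an acetyl/ketone group (-C(=O)CH3), which satisfies every atom and bond constraint.
So the answer is (D).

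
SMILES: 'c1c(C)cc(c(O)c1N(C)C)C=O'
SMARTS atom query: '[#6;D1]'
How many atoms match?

3

The query [#6;D1] means: carbon bonded to exactly one heavy atom.
Check the 13 heavy atoms by environment: 4× c (aromatic, D3) → no; 2× c (aromatic, D2) → no; 3× C (D1) → match; 2× O (D1) → no; 1× N (D3) → no; 1× C (D2) → no.
That gives 3 matching atoms.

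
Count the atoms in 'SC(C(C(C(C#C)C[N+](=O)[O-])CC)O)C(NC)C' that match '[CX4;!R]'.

10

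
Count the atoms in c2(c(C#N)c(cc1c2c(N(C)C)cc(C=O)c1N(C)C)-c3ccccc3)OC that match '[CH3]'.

5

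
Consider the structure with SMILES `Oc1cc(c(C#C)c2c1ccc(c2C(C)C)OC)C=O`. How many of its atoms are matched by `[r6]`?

Check the 20 heavy atoms by environment: 10× c (aromatic, in 6-ring) → match; 7× C (acyclic) → no; 3× O (acyclic) → no.
That gives 10 matching atoms.

10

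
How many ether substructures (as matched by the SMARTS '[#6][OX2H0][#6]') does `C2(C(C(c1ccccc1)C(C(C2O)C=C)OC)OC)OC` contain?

3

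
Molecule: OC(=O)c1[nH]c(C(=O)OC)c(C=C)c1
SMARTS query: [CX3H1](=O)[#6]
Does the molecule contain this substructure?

The pattern [CX3H1](=O)[#6] describes an sp2 carbon with one H, double-bonded to O and single-bonded to carbon — an aldehyde.
The closest candidate here is a carboxylic acid group (-C(=O)OH), but the carbonyl carbon has H0 and is bonded to O, not H1. No other fragment satisfies the full query, so there is no match.

No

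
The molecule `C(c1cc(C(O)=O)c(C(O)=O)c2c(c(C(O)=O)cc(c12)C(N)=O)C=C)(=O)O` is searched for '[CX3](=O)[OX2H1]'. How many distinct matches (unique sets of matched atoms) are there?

4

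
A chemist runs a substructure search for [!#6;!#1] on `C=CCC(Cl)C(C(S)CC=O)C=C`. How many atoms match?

3

Check the 13 heavy atoms by environment: 10× C → no; 1× O → match; 1× S → match; 1× Cl → match.
Summing the matching environments: 1 + 1 + 1 = 3 matching atoms.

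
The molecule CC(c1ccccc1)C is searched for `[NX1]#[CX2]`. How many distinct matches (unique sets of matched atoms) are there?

[NX1]#[CX2] is the SMARTS for a nitrile: a nitrogen triple-bonded to a two-connected carbon.
No fragment in the molecule satisfies every constraint, giving 0 matches.

0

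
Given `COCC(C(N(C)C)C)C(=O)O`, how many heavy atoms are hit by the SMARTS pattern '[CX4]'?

The query [CX4] means: C with X4: aliphatic carbon with exactly 4 total connections (bonds + H).
Check the 12 heavy atoms by environment: 7× C (X4) → match; 1× C (X3) → no; 1× O (X1) → no; 2× O (X2) → no; 1× N (X3) → no.
That gives 7 matching atoms.

7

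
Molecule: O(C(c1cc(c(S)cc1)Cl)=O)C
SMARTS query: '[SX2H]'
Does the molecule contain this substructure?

Yes

The pattern [SX2H] describes an aliphatic sulfur with two connections, one being H — a thiol.
The molecule carries a thiol (-SH), whose atoms satisfy every constraint of the query, so the pattern matches.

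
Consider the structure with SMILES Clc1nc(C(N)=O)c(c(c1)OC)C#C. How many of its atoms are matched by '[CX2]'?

The query [CX2] means: C with X2: aliphatic carbon with exactly 2 total connections.
Check the 14 heavy atoms by environment: 1× n (aromatic, X2) → no; 5× c (aromatic, X3) → no; 1× C (X3) → no; 1× O (X1) → no; 1× N (X3) → no; 1× O (X2) → no; 1× C (X4) → no; 2× C (X2) → match; 1× Cl (X1) → no.
That gives 2 matching atoms.

2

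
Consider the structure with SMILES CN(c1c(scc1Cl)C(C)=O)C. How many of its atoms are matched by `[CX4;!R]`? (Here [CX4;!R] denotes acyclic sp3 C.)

Check the 12 heavy atoms by environment: 1× s (aromatic, X2, in 5-ring) → no; 4× c (aromatic, X3, in 5-ring) → no; 1× N (X3, acyclic) → no; 3× C (X4, acyclic) → match; 1× Cl (X1, acyclic) → no; 1× C (X3, acyclic) → no; 1× O (X1, acyclic) → no.
That gives 3 matching atoms.

3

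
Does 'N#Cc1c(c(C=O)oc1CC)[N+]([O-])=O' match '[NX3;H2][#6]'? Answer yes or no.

No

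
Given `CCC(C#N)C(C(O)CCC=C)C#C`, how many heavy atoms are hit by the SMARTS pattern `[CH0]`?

2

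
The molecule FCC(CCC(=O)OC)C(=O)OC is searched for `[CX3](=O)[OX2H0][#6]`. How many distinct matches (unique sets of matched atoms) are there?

[CX3](=O)[OX2H0][#6] is the SMARTS for an ester: a carbonyl carbon bonded to an oxygen that is itself bonded to carbon (no H on that O).
The molecule carries 2 separate instances of a methyl-ester group (-C(=O)OCH3) meeting every constraint; each maps to a distinct set of atoms, giving 2 matches.

2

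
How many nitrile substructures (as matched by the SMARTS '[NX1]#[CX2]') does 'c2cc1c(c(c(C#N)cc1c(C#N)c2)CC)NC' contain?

[NX1]#[CX2] is the SMARTS for a nitrile: a nitrogen triple-bonded to a two-connected carbon.
The molecule carries 2 separate instances of a nitrile (-C#N) meeting every constraint; each maps to a distinct set of atoms, giving 2 matches.

2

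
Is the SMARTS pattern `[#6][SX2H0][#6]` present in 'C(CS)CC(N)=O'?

The pattern [#6][SX2H0][#6] describes an aliphatic sulfur bridging two carbons with no H on the sulfur — a thioether.
The closest candidate here is a thiol (-SH), but the sulfur has H1, not H0 bridging two carbons. No other fragment satisfies the full query, so there is no match.

No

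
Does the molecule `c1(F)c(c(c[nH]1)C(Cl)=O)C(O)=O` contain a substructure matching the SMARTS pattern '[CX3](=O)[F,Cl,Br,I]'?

The pattern [CX3](=O)[F,Cl,Br,I] describes a carbonyl carbon bonded to a halogen — an acyl halide.
The molecule carries an acyl chloride (-C(=O)Cl), whose atoms satisfy every constraint of the query, so the pattern matches.

Yes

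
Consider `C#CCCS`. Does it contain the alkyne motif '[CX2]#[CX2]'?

The pattern [CX2]#[CX2] describes a carbon-carbon triple bond — an alkyne.
The molecule carries an ethynyl group (-C#CH), whose atoms satisfy every constraint of the query, so the pattern matches.

Yes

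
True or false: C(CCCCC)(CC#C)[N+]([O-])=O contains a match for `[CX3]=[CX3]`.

The pattern [CX3]=[CX3] describes a non-aromatic C=C double bond between two sp2 carbons — an alkene.
The closest candidate here is an ethynyl group (-C#CH), but the C-C bond is a triple bond, not a double bond. No other fragment satisfies the full query, so there is no match.

False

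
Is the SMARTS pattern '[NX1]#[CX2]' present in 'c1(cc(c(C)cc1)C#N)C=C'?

Yes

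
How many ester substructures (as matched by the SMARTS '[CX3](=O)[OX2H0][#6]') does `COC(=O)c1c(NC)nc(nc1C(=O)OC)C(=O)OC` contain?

[CX3](=O)[OX2H0][#6] is the SMARTS for an ester: a carbonyl carbon bonded to an oxygen that is itself bonded to carbon (no H on that O).
The molecule carries 3 separate instances of a methyl-ester group (-C(=O)OCH3) meeting every constraint; each maps to a distinct set of atoms, giving 3 matches.

3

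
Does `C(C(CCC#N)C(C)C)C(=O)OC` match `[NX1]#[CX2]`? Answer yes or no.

The pattern [NX1]#[CX2] describes a nitrogen triple-bonded to a two-connected carbon — a nitrile.
The molecule carries a nitrile (-C#N), whose atoms satisfy every constraint of the query, so the pattern matches.

Yes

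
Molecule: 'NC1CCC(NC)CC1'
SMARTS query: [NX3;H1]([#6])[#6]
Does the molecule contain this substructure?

Yes

The pattern [NX3;H1]([#6])[#6] describes a trivalent nitrogen with one H, bonded to two carbons — a secondary amine.
The molecule carries an N-methylamino group (-NHCH3), whose atoms satisfy every constraint of the query, so the pattern matches.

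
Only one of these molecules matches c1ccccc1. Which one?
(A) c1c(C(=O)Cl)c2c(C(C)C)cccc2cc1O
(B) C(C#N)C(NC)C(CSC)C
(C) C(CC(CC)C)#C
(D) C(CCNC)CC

A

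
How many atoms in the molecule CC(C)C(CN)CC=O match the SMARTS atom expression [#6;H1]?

3

The query [#6;H1] means: any carbon bearing exactly one hydrogen.
Check the 9 heavy atoms by environment: 2× C (H2) → no; 3× C (H1) → match; 1× O (H0) → no; 1× N (H2) → no; 2× C (H3) → no.
That gives 3 matching atoms.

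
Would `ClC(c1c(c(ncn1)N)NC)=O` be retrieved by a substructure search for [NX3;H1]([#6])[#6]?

Yes

The pattern [NX3;H1]([#6])[#6] describes a trivalent nitrogen with one H, bonded to two carbons — a secondary amine.
The molecule carries an N-methylamino group (-NHCH3), whose atoms satisfy every constraint of the query, so the pattern matches.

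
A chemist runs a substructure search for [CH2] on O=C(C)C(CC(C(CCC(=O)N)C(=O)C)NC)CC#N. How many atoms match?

The query [CH2] means: aliphatic carbon with exactly two hydrogens.
Check the 20 heavy atoms by environment: 4× C (H2) → match; 3× C (H1) → no; 4× C (H0) → no; 1× N (H0) → no; 3× O (H0) → no; 3× C (H3) → no; 1× N (H1) → no; 1× N (H2) → no.
That gives 4 matching atoms.

4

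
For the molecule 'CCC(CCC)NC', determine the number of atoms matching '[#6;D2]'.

The query [#6;D2] means: any carbon bonded to exactly two heavy atoms.
Check the 8 heavy atoms by environment: 3× C (D2) → match; 1× C (D3) → no; 3× C (D1) → no; 1× N (D2) → no.
That gives 3 matching atoms.

3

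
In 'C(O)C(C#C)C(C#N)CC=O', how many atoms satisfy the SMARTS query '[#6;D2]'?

The query [#6;D2] means: any carbon bonded to exactly two heavy atoms.
Check the 11 heavy atoms by environment: 5× C (D2) → match; 2× C (D3) → no; 1× N (D1) → no; 2× O (D1) → no; 1× C (D1) → no.
That gives 5 matching atoms.

5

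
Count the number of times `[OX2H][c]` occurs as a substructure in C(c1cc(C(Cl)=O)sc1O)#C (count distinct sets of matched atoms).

[OX2H][c] is the SMARTS for a phenol: a hydroxyl oxygen attached to an aromatic carbon.
Exactly one fragment in the molecule meets all constraints, giving 1 match.

1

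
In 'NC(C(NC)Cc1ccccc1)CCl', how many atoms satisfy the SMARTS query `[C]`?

5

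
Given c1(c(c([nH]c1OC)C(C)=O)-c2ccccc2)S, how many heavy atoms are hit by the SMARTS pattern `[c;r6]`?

6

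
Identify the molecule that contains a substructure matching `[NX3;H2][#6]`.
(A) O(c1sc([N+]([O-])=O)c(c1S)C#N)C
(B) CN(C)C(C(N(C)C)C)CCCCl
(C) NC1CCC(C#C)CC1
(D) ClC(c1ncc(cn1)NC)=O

[NX3;H2][#6] describes a trivalent nitrogen with two H attached to carbon (a primary amine).
(A) has a nitrile (-C#N) but the nitrogen is NX1 (triple-bonded), not NX3 with two H.
(B) has a dimethylamino group (-N(CH3)2) but the nitrogen has H0, not H2.
(C) contains a primary amino group (-NH2), which satisfies every atom and bond constraint.
(D) has an N-methylamino group (-NHCH3) but the nitrogen bears two carbons and only one H (H1), not H2.
So the answer is (C).

C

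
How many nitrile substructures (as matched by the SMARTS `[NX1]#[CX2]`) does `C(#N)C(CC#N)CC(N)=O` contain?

2

[NX1]#[CX2] is the SMARTS for a nitrile: a nitrogen triple-bonded to a two-connected carbon.
The molecule carries 2 separate instances of a nitrile (-C#N) meeting every constraint; each maps to a distinct set of atoms, giving 2 matches.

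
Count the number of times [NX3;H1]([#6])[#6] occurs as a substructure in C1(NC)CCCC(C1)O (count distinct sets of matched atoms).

1

[NX3;H1]([#6])[#6] is the SMARTS for a secondary amine: a trivalent nitrogen with one H, bonded to two carbons.
Exactly one fragment in the molecule meets all constraints, giving 1 match.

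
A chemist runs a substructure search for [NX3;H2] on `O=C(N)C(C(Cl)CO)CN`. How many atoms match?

2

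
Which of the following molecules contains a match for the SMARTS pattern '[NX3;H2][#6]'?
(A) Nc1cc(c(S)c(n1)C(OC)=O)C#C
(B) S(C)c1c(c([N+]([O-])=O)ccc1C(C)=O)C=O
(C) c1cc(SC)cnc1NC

[NX3;H2][#6] describes a trivalent nitrogen with two H attached to carbon (a primary amine).
(A) contains a primary amino group (-NH2), which satisfies every atom and bond constraint.
(B) has a nitro group (-[N+](=O)[O-]) but the nitrogen is [N+] with no H, not NX3H2.
(C) has an N-methylamino group (-NHCH3) but the nitrogen bears two carbons and only one H (H1), not H2.
So the answer is (A).

A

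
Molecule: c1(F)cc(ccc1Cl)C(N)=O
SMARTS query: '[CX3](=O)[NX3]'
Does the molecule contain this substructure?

Yes

The pattern [CX3](=O)[NX3] describes a carbonyl carbon bonded to a trivalent nitrogen — an amide.
The molecule carries a primary amide (-C(=O)NH2), whose atoms satisfy every constraint of the query, so the pattern matches.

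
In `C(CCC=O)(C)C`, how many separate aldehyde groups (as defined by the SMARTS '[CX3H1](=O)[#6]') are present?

[CX3H1](=O)[#6] is the SMARTS for an aldehyde: an sp2 carbon with one H, double-bonded to O and single-bonded to carbon.
Exactly one fragment in the molecule meets all constraints, giving 1 match.

1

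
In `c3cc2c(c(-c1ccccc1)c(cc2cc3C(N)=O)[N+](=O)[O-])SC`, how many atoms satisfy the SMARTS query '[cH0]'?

7

Check the 24 heavy atoms by environment: 7× c (aromatic, H0) → match; 9× c (aromatic, H1) → no; 1× S (H0) → no; 1× C (H3) → no; 1× N (charge +1, H0) → no; 1× O (charge -1, H0) → no; 2× O (H0) → no; 1× C (H0) → no; 1× N (H2) → no.
That gives 7 matching atoms.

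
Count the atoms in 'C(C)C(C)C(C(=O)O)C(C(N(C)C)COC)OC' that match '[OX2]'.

Check the 18 heavy atoms by environment: 12× C (X4) → no; 3× O (X2) → match; 1× C (X3) → no; 1× O (X1) → no; 1× N (X3) → no.
That gives 3 matching atoms.

3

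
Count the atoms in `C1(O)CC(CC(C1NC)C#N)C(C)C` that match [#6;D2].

3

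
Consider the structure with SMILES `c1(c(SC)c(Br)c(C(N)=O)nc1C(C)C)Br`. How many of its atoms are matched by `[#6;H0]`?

6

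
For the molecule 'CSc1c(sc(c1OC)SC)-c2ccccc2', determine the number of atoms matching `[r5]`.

5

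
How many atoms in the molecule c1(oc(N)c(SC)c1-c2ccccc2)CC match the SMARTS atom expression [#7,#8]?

Check the 16 heavy atoms by environment: 1× o (aromatic) → match; 10× c (aromatic) → no; 1× N → match; 3× C → no; 1× S → no.
Summing the matching environments: 1 + 1 = 2 matching atoms.

2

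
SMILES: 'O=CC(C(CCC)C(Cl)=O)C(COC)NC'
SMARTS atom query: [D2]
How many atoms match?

6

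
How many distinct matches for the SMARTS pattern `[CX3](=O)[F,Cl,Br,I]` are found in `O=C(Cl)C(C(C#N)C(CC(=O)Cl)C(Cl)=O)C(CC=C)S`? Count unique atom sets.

3

[CX3](=O)[F,Cl,Br,I] is the SMARTS for an acyl halide: a carbonyl carbon bonded to a halogen.
The molecule carries 3 separate instances of an acyl chloride (-C(=O)Cl) meeting every constraint; each maps to a distinct set of atoms, giving 3 matches.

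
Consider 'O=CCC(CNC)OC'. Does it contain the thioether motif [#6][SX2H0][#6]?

No

The pattern [#6][SX2H0][#6] describes an aliphatic sulfur bridging two carbons with no H on the sulfur — a thioether.
The closest candidate here is a methoxy ether (-OCH3), but the bridging atom is O, not S. No other fragment satisfies the full query, so there is no match.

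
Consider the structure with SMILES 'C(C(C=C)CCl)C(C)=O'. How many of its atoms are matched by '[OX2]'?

0

The query [OX2] means: aliphatic oxygen with two total connections — ether, hydroxyl, or ester single-bond O.
Check the 9 heavy atoms by environment: 4× C (X4) → no; 3× C (X3) → no; 1× O (X1) → no; 1× Cl (X1) → no.
No environment satisfies the query, so 0 matching atoms.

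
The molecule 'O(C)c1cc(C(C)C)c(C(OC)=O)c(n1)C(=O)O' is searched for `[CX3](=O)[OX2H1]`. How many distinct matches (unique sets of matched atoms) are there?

[CX3](=O)[OX2H1] is the SMARTS for a carboxylic acid: an sp2 carbon double-bonded to O and single-bonded to an -OH oxygen.
Exactly one fragment in the molecule meets all constraints, giving 1 match.

1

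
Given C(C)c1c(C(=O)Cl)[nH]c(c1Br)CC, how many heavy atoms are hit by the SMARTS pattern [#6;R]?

The query [#6;R] means: carbon that is part of a ring.
Check the 13 heavy atoms by environment: 1× n (aromatic, in 5-ring) → no; 4× c (aromatic, in 5-ring) → match; 5× C (acyclic) → no; 1× O (acyclic) → no; 1× Cl (acyclic) → no; 1× Br (acyclic) → no.
That gives 4 matching atoms.

4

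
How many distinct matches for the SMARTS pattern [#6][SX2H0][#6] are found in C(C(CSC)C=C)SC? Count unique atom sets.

[#6][SX2H0][#6] is the SMARTS for a thioether: an aliphatic sulfur bridging two carbons with no H on the sulfur.
The molecule carries 2 separate instances of a methylthio ether (-SCH3) meeting every constraint; each maps to a distinct set of atoms, giving 2 matches.

2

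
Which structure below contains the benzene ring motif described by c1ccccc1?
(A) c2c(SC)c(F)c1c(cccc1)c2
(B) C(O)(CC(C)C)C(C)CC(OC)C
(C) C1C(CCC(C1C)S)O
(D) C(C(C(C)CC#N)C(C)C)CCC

A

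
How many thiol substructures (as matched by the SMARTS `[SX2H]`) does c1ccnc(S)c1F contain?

[SX2H] is the SMARTS for a thiol: an aliphatic sulfur with two connections, one being H.
Exactly one fragment in the molecule meets all constraints, giving 1 match.

1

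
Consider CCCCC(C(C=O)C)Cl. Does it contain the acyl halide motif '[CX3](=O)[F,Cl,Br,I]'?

No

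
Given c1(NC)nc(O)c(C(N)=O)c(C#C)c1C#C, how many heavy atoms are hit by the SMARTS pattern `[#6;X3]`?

6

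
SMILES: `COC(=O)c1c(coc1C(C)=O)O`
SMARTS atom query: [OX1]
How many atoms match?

2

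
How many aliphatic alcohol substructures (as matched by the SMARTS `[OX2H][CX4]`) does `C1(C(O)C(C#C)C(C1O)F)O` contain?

[OX2H][CX4] is the SMARTS for an aliphatic alcohol: a hydroxyl oxygen bound to an sp3 (X4) carbon.
The molecule carries 3 separate instances of a hydroxyl group (-OH) meeting every constraint; each maps to a distinct set of atoms, giving 3 matches.

3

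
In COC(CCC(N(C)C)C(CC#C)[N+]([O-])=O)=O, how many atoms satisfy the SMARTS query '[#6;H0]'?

The query [#6;H0] means: any carbon with no attached hydrogen.
Check the 17 heavy atoms by environment: 3× C (H2) → no; 3× C (H1) → no; 1× N (charge +1, H0) → no; 1× O (charge -1, H0) → no; 3× O (H0) → no; 2× C (H0) → match; 3× C (H3) → no; 1× N (H0) → no.
That gives 2 matching atoms.

2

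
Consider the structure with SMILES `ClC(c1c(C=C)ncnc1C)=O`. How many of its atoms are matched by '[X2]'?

2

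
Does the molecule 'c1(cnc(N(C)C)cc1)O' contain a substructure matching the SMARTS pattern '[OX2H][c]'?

The pattern [OX2H][c] describes a hydroxyl oxygen attached to an aromatic carbon — a phenol.
The molecule carries a hydroxyl group (-OH), whose atoms satisfy every constraint of the query, so the pattern matches.

Yes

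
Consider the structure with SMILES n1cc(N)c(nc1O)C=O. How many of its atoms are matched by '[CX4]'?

The query [CX4] means: C with X4: aliphatic carbon with exactly 4 total connections (bonds + H).
Check the 10 heavy atoms by environment: 2× n (aromatic, X2) → no; 4× c (aromatic, X3) → no; 1× O (X2) → no; 1× N (X3) → no; 1× C (X3) → no; 1× O (X1) → no.
No environment satisfies the query, so 0 matching atoms.

0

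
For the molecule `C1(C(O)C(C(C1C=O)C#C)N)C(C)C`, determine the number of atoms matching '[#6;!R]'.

6

Check the 14 heavy atoms by environment: 5× C (in 5-ring) → no; 6× C (acyclic) → match; 2× O (acyclic) → no; 1× N (acyclic) → no.
That gives 6 matching atoms.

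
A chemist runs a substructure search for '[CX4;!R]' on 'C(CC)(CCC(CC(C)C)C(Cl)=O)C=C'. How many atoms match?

The query [CX4;!R] means: aliphatic carbon with four total connections, not in a ring.
Check the 15 heavy atoms by environment: 10× C (X4, acyclic) → match; 3× C (X3, acyclic) → no; 1× O (X1, acyclic) → no; 1× Cl (X1, acyclic) → no.
That gives 10 matching atoms.

10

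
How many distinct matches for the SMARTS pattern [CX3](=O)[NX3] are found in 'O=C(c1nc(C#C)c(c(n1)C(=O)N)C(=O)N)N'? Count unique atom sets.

3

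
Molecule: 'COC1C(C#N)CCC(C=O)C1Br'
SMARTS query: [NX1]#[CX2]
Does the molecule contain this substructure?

Yes

The pattern [NX1]#[CX2] describes a nitrogen triple-bonded to a two-connected carbon — a nitrile.
The molecule carries a nitrile (-C#N), whose atoms satisfy every constraint of the query, so the pattern matches.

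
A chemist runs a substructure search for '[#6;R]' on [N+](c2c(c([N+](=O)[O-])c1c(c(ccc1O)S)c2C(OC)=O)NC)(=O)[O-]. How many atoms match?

10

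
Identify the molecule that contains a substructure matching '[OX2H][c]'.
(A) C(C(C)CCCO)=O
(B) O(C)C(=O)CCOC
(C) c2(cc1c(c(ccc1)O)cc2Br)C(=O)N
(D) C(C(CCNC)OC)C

C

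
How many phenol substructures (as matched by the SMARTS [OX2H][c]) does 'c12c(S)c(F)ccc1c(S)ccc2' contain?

[OX2H][c] is the SMARTS for a phenol: a hydroxyl oxygen attached to an aromatic carbon.
No fragment in the molecule satisfies every constraint, giving 0 matches.

0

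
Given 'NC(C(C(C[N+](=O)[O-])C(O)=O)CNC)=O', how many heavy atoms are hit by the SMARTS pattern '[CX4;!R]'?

5

The query [CX4;!R] means: aliphatic carbon with four total connections, not in a ring.
Check the 15 heavy atoms by environment: 5× C (X4, acyclic) → match; 1× N (charge +1, X3, acyclic) → no; 1× O (charge -1, X1, acyclic) → no; 3× O (X1, acyclic) → no; 2× N (X3, acyclic) → no; 2× C (X3, acyclic) → no; 1× O (X2, acyclic) → no.
That gives 5 matching atoms.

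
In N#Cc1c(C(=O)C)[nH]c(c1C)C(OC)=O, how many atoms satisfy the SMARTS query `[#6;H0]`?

7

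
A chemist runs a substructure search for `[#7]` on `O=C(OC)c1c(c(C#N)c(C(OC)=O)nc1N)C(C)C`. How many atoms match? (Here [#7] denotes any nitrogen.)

3

Check the 20 heavy atoms by environment: 1× n (aromatic) → match; 5× c (aromatic) → no; 8× C → no; 4× O → no; 2× N → match.
Summing the matching environments: 1 + 2 = 3 matching atoms.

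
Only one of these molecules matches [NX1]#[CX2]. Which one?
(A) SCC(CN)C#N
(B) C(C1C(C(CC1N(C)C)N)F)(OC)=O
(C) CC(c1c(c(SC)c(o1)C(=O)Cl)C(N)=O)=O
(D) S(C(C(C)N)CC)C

A

[NX1]#[CX2] describes a nitrogen triple-bonded to a two-connected carbon (a nitrile).
(A) contains a nitrile (-C#N), which satisfies every atom and bond constraint.
(B) has a primary amino group (-NH2) but the nitrogen is NX3 (three connections), not NX1 triple-bonded.
(C) has a primary amide (-C(=O)NH2) but the nitrogen is NX3, not NX1.
(D) has a primary amino group (-NH2) but the nitrogen is NX3 (three connections), not NX1 triple-bonded.
So the answer is (A).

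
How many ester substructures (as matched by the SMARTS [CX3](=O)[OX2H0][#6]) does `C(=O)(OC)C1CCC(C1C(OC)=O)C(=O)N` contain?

[CX3](=O)[OX2H0][#6] is the SMARTS for an ester: a carbonyl carbon bonded to an oxygen that is itself bonded to carbon (no H on that O).
The molecule carries 2 separate instances of a methyl-ester group (-C(=O)OCH3) meeting every constraint; each maps to a distinct set of atoms, giving 2 matches.

2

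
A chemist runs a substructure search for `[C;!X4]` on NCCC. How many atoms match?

0

Check the 4 heavy atoms by environment: 3× C (X4) → no; 1× N (X3) → no.
No environment satisfies the query, so 0 matching atoms.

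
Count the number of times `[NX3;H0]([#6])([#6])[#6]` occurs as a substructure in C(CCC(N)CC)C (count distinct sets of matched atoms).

0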